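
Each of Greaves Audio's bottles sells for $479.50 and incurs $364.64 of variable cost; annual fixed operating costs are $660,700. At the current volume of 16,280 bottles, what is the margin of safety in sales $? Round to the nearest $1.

$5,048,070

Each unit contributes $479.50 − $364.64 = $114.86. Break-even units = $660,700 ÷ $114.86 = 5,752.22; break-even revenue = 5,752.22 × $479.50 = $2,758,189.54.
Current sales = 16,280 × $479.50 = $7,806,260.00.
Margin of safety = $7,806,260.00 − $2,758,189.54 = $5,048,070.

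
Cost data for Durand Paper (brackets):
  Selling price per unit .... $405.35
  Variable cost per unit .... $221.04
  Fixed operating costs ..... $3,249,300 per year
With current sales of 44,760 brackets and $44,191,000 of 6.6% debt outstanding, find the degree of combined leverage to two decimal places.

3.96

Total contribution margin = 44,760 × $184.31 = $8,249,715.60.
Subtracting fixed costs: EBIT = $8,249,715.60 − $3,249,300 = $5,000,415.60. Interest = $2,916,606.00.
DOL = $8,249,715.60 ÷ $5,000,415.60 = 1.6498; DFL = $5,000,415.60 ÷ $2,083,809.60 = 2.3997.
Combined leverage = 1.6498 × 2.3997 = 3.9590.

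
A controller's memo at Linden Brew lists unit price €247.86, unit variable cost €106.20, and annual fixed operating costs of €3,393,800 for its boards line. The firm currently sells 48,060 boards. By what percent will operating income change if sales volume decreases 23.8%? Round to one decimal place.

-47.5%

At 48,060 units, contribution = 48,060 × €141.66 = €6,808,179.60.
Subtracting fixed costs: EBIT = €6,808,179.60 − €3,393,800 = €3,414,379.60.
So DOL = total CM / EBIT = €6,808,179.60 / €3,414,379.60 = 1.9940.
So EBIT moves 1.9940 × (-23.8%) = -47.5%.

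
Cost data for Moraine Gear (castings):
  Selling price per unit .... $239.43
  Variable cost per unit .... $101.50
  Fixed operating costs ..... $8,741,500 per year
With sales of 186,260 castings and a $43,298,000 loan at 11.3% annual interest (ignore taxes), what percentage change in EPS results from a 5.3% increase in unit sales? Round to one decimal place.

+11.3%

At 186,260 units, contribution = 186,260 × $137.93 = $25,690,841.80.
Subtracting fixed costs: EBIT = $25,690,841.80 − $8,741,500 = $16,949,341.80.
After interest of $4,892,674.00, pre-tax earnings = $12,056,667.80.
Degree of combined leverage = contribution ÷ (EBIT − I) = $25,690,841.80 ÷ $12,056,667.80 = 2.1308.
%ΔEPS = DCL × %ΔSales = 2.1308 × +5.3% = +11.3%.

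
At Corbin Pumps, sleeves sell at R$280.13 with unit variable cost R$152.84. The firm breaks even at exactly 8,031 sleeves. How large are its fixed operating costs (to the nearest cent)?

R$1,022,265.99

Each unit contributes R$280.13 − R$152.84 = R$127.29.
Fixed costs = break-even units × CM = 8,031 × R$127.29 = R$1,022,265.99.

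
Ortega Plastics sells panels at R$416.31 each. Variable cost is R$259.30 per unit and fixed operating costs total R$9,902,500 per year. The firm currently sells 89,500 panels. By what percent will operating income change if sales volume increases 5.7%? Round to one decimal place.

At 89,500 units, contribution = 89,500 × R$157.01 = R$14,052,395.00.
Operating income = contribution − fixed costs = R$14,052,395.00 − R$9,902,500 = R$4,149,895.00.
Degree of operating leverage = R$14,052,395.00 / R$4,149,895.00 = 3.3862.
%ΔEBIT = DOL × %ΔSales = 3.3862 × +5.7% = +19.3%.

+19.3%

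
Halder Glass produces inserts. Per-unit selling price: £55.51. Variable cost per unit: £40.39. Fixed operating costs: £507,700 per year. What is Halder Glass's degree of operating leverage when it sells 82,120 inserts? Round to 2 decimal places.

At 82,120 units, contribution = 82,120 × £15.12 = £1,241,654.40.
Subtracting fixed costs: EBIT = £1,241,654.40 − £507,700 = £733,954.40.
So DOL = total CM / EBIT = £1,241,654.40 / £733,954.40 = 1.6917.

1.69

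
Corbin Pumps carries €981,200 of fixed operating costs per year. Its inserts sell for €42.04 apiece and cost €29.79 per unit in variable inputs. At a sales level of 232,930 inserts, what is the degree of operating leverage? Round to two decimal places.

Contribution at this volume is 232,930 × €12.25 = €2,853,392.50.
Operating income = contribution − fixed costs = €2,853,392.50 − €981,200 = €1,872,192.50.
So DOL = total CM / EBIT = €2,853,392.50 / €1,872,192.50 = 1.5241.

1.52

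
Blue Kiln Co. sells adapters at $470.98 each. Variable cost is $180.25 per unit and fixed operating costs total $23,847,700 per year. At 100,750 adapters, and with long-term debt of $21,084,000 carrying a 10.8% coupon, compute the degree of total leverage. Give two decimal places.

At 100,750 units, contribution = 100,750 × $290.73 = $29,291,047.50.
EBIT = $29,291,047.50 − $23,847,700 = $5,443,347.50. Interest = $2,277,072.00, so EBIT − I = $3,166,275.50.
DCL = contribution ÷ (EBIT − I) = $29,291,047.50 ÷ $3,166,275.50 = 9.2509.

9.25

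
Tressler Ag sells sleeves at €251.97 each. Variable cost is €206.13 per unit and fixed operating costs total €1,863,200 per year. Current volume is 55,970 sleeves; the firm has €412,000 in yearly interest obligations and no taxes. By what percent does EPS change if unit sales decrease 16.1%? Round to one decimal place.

-142.2%

Contribution at this volume is 55,970 × €45.84 = €2,565,664.80.
Subtracting fixed costs: EBIT = €2,565,664.80 − €1,863,200 = €702,464.80.
After interest of €412,000.00, pre-tax earnings = €290,464.80.
Degree of combined leverage = contribution ÷ (EBIT − I) = €2,565,664.80 ÷ €290,464.80 = 8.8330.
EPS therefore changes by 8.8330 × (-16.1%) = -142.2%.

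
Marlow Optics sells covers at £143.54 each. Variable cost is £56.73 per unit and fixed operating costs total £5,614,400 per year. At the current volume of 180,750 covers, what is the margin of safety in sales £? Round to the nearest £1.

£16,661,466

Contribution margin per unit = £143.54 − £56.73 = £86.81. Break-even units = £5,614,400 ÷ £86.81 = 64,674.58; break-even revenue = 64,674.58 × £143.54 = £9,283,388.73.
Current sales = 180,750 × £143.54 = £25,944,855.00.
Margin of safety = £25,944,855.00 − £9,283,388.73 = £16,661,466.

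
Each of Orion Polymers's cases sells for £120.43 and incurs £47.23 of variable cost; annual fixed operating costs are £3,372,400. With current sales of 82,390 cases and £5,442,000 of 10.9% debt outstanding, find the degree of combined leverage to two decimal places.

2.92

At 82,390 units, contribution = 82,390 × £73.20 = £6,030,948.00.
Operating income = contribution − fixed costs = £6,030,948.00 − £3,372,400 = £2,658,548.00. Interest = £593,178.00.
DOL = £6,030,948.00 ÷ £2,658,548.00 = 2.2685; DFL = £2,658,548.00 ÷ £2,065,370.00 = 1.2872.
DCL = DOL × DFL = 2.2685 × 1.2872 = 2.9200.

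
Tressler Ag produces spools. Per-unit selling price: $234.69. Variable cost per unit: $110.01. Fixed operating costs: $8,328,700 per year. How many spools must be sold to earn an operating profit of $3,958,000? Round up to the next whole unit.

Contribution margin per unit = $234.69 − $110.01 = $124.68.
Need Q such that Q × $124.68 − $8,328,700 = $3,958,000, i.e. Q = $12,286,700 / $124.68 = 98,545.88 → 98,546.

98,546 spools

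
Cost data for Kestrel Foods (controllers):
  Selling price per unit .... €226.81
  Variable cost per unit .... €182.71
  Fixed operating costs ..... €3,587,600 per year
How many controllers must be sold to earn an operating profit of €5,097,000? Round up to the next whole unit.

196,930 controllers

Contribution margin per unit = €226.81 − €182.71 = €44.10.
Required volume = (fixed costs + target profit) ÷ CM = (€3,587,600 + €5,097,000) ÷ €44.10 = 196,929.71, so 196,930 controllers.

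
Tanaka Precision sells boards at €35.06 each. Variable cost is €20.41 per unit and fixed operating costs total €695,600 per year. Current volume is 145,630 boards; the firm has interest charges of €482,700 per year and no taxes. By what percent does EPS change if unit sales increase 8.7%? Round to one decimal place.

+19.4%

At 145,630 units, contribution = 145,630 × €14.65 = €2,133,479.50.
EBIT = €2,133,479.50 − €695,600 = €1,437,879.50.
Interest = €482,700.00, so EBIT − I = €955,179.50.
Degree of combined leverage = contribution ÷ (EBIT − I) = €2,133,479.50 ÷ €955,179.50 = 2.2336.
%ΔEPS = DCL × %ΔSales = 2.2336 × +8.7% = +19.4%.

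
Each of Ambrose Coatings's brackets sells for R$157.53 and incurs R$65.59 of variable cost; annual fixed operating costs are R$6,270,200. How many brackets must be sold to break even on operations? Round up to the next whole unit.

Each unit contributes R$157.53 − R$65.59 = R$91.94.
Break-even Q = R$6,270,200 / R$91.94 = 68,198.83 → 68,199 brackets.

68,199 brackets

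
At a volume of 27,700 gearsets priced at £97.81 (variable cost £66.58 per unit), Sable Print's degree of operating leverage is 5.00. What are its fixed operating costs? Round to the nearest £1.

Contribution at this volume is 27,700 × £31.23 = £865,071.00.
Since DOL = CM ÷ EBIT, EBIT = £865,071.00 ÷ 5.00 = £173,014.20.
Fixed costs = CM − EBIT = £865,071.00 − £173,014.20 = £692,057.

£692,057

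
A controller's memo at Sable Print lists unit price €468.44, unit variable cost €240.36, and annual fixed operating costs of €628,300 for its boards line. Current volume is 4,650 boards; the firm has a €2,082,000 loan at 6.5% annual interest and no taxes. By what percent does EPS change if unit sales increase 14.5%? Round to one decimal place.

+51.8%

At 4,650 units, contribution = 4,650 × €228.08 = €1,060,572.00.
Operating income = contribution − fixed costs = €1,060,572.00 − €628,300 = €432,272.00.
After interest of €135,330.00, pre-tax earnings = €296,942.00.
Degree of combined leverage = contribution ÷ (EBIT − I) = €1,060,572.00 ÷ €296,942.00 = 3.5716.
EPS therefore changes by 3.5716 × (+14.5%) = +51.8%.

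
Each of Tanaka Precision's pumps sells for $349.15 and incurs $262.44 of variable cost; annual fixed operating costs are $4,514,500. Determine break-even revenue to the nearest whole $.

CM per unit = $349.15 − $262.44 = $86.71; CM ratio = $86.71 / $349.15 = 0.2483.
Break-even sales = FC ÷ CM ratio = $4,514,500 × $349.15 / $86.71 = $18,178,269.

$18,178,269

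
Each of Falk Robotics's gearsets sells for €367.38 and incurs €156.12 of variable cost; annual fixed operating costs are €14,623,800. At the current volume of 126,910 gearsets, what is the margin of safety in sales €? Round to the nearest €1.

Unit CM = price − variable cost = €367.38 − €156.12 = €211.26. Break-even units = €14,623,800 ÷ €211.26 = 69,221.81; break-even revenue = 69,221.81 × €367.38 = €25,430,709.29.
Current sales = 126,910 × €367.38 = €46,624,195.80.
Margin of safety = €46,624,195.80 − €25,430,709.29 = €21,193,487.

€21,193,487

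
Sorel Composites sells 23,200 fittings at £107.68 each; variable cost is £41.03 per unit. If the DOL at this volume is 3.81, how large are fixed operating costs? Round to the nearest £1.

At 23,200 units, contribution = 23,200 × £66.65 = £1,546,280.00.
DOL = contribution / EBIT, so EBIT = £1,546,280.00 / 3.81 = £405,847.77.
Fixed costs = CM − EBIT = £1,546,280.00 − £405,847.77 = £1,140,432.

£1,140,432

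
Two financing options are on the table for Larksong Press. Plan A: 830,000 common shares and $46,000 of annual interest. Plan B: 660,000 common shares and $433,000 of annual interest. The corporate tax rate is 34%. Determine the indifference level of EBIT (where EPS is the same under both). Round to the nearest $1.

$1,935,471

Set EPS_A = EPS_B: (EBIT − $46,000)(1 − 0.34) ÷ 830,000 = (EBIT − $433,000)(1 − 0.34) ÷ 660,000.
Cancelling (1 − t) and cross-multiplying: 660,000·(EBIT − 46,000) = 830,000·(EBIT − 433,000).
EBIT × (830,000 − 660,000) = 433,000 × 830,000 − 46,000 × 660,000 = 329,030,000,000, so EBIT = 329,030,000,000 ÷ 170,000 = 1,935,470.59.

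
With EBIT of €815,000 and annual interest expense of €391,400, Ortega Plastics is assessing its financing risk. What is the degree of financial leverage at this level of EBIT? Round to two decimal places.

Interest = €391,400.00.
DFL = EBIT ÷ (EBIT − I) = €815,000 ÷ (€815,000 − €391,400.00) = €815,000 ÷ €423,600.00 = 1.9240.

1.92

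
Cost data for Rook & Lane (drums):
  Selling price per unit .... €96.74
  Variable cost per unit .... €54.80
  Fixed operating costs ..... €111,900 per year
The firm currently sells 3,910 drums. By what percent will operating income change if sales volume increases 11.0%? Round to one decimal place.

+34.6%

Total contribution margin = 3,910 × €41.94 = €163,985.40.
Operating income = contribution − fixed costs = €163,985.40 − €111,900 = €52,085.40.
DOL = contribution ÷ EBIT = €163,985.40 ÷ €52,085.40 = 3.1484.
%ΔEBIT = DOL × %ΔSales = 3.1484 × +11.0% = +34.6%.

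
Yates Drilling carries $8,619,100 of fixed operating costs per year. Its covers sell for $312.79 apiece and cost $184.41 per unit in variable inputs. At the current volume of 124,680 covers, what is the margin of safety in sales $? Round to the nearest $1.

$17,998,748

Unit CM = price − variable cost = $312.79 − $184.41 = $128.38. Break-even units = $8,619,100 ÷ $128.38 = 67,137.40; break-even revenue = 67,137.40 × $312.79 = $20,999,908.78.
Current sales = 124,680 × $312.79 = $38,998,657.20.
Margin of safety = $38,998,657.20 − $20,999,908.78 = $17,998,748.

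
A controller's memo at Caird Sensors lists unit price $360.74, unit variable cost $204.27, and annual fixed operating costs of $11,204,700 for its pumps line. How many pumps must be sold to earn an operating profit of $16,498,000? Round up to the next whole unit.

177,048 pumps

Contribution margin per unit = $360.74 − $204.27 = $156.47.
Need Q such that Q × $156.47 − $11,204,700 = $16,498,000, i.e. Q = $27,702,700 / $156.47 = 177,048.00 → 177,048.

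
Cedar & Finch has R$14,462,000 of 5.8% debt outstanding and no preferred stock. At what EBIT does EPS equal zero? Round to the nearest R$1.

Annual interest = 5.8% × R$14,462,000 = R$838,796.00.
With no preferred dividends, EPS = 0 when EBIT exactly covers interest, so the financial break-even EBIT is R$838,796.00.

R$838,796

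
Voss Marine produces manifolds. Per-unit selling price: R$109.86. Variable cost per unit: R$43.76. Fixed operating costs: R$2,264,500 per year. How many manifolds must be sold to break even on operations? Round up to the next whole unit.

34,259 manifolds

Each unit contributes R$109.86 − R$43.76 = R$66.10.
Break-even volume = fixed costs ÷ CM per unit = R$2,264,500 ÷ R$66.10 = 34,258.70, so 34,259 manifolds.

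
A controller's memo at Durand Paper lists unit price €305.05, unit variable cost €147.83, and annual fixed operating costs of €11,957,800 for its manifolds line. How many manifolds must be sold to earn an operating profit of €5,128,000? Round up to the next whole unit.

Each unit contributes €305.05 − €147.83 = €157.22.
Required volume = (fixed costs + target profit) ÷ CM = (€11,957,800 + €5,128,000) ÷ €157.22 = 108,674.47, so 108,675 manifolds.

108,675 manifolds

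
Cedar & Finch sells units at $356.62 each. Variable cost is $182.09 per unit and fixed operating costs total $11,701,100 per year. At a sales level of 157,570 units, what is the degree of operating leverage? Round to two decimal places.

1.74

Contribution at this volume is 157,570 × $174.53 = $27,500,692.10.
Subtracting fixed costs: EBIT = $27,500,692.10 − $11,701,100 = $15,799,592.10.
DOL = contribution ÷ EBIT = $27,500,692.10 ÷ $15,799,592.10 = 1.7406.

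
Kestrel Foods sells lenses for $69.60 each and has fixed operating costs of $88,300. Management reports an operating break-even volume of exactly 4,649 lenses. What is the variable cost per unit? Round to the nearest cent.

$50.61

At break-even, FC = Q × (P − VC), so P − VC = $88,300 ÷ 4,649 = $18.9933.
Variable cost per unit = $69.60 − $18.9933 = $50.61.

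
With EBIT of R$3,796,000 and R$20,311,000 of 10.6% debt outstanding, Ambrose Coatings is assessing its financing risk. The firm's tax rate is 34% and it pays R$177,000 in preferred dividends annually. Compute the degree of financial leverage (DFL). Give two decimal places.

Annual interest charges come to R$2,152,966.00.
Pre-tax preferred-dividend burden = R$177,000 ÷ (1 − 0.34) = R$268,181.82.
DFL = EBIT ÷ [EBIT − I − D_p/(1−t)] = R$3,796,000 ÷ [R$3,796,000 − R$2,152,966.00 − R$268,181.82] = R$3,796,000 ÷ R$1,374,852.18 = 2.7610.

2.76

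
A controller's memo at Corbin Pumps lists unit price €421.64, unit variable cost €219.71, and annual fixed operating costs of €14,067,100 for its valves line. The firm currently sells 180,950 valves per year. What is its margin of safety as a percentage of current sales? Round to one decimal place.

Each unit contributes €421.64 − €219.71 = €201.93. Break-even units = €14,067,100 ÷ €201.93 = 69,663.25; break-even revenue = 69,663.25 × €421.64 = €29,372,812.58.
Current sales = 180,950 × €421.64 = €76,295,758.00.
Margin of safety = (€76,295,758.00 − €29,372,812.58) ÷ €76,295,758.00 = 61.5%.

61.5%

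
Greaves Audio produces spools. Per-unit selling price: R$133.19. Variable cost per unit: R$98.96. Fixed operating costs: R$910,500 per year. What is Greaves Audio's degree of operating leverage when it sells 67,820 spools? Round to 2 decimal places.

1.65

Contribution at this volume is 67,820 × R$34.23 = R$2,321,478.60.
Subtracting fixed costs: EBIT = R$2,321,478.60 − R$910,500 = R$1,410,978.60.
Degree of operating leverage = R$2,321,478.60 / R$1,410,978.60 = 1.6453.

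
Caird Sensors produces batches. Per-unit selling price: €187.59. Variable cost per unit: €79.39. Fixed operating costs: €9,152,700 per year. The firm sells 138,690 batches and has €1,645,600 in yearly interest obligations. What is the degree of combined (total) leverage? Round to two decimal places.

3.57

Contribution at this volume is 138,690 × €108.20 = €15,006,258.00.
Subtracting fixed costs: EBIT = €15,006,258.00 − €9,152,700 = €5,853,558.00. Interest = €1,645,600.00.
DOL = €15,006,258.00 ÷ €5,853,558.00 = 2.5636; DFL = €5,853,558.00 ÷ €4,207,958.00 = 1.3911.
DCL = DOL × DFL = 2.5636 × 1.3911 = 3.5662.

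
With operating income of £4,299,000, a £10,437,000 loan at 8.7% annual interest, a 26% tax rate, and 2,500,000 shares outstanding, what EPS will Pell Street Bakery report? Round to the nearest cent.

£1.00

Interest = £908,019.00, so EBT = £4,299,000 − £908,019.00 = £3,390,981.00.
Net income = £3,390,981.00 × (1 − 0.26) = £2,509,325.94.
Per share: £2,509,325.94 / 2,500,000 shares = £1.00.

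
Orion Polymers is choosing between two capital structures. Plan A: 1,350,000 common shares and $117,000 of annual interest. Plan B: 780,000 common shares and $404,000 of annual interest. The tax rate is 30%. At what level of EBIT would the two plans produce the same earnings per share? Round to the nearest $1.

Set EPS_A = EPS_B: (EBIT − $117,000)(1 − 0.30) ÷ 1,350,000 = (EBIT − $404,000)(1 − 0.30) ÷ 780,000.
Cancelling (1 − t) and cross-multiplying: 780,000·(EBIT − 117,000) = 1,350,000·(EBIT − 404,000).
EBIT × (1,350,000 − 780,000) = 404,000 × 1,350,000 − 117,000 × 780,000 = 454,140,000,000, so EBIT = 454,140,000,000 ÷ 570,000 = 796,736.84.

$796,737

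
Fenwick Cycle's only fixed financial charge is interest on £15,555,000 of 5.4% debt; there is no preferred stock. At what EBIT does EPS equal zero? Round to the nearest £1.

£839,970

Annual interest = 5.4% × £15,555,000 = £839,970.00.
Without preferred stock the financial break-even is simply EBIT = interest = £839,970.00.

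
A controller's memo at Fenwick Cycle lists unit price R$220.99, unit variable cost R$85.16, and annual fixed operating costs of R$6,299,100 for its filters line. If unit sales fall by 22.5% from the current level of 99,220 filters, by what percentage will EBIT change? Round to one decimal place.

-42.2%

Total contribution margin = 99,220 × R$135.83 = R$13,477,052.60.
EBIT = R$13,477,052.60 − R$6,299,100 = R$7,177,952.60.
DOL = contribution ÷ EBIT = R$13,477,052.60 ÷ R$7,177,952.60 = 1.8776.
%ΔEBIT = DOL × %ΔSales = 1.8776 × -22.5% = -42.2%.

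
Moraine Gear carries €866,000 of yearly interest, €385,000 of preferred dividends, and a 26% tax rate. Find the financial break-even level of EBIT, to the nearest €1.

€1,386,270

Preferred dividends are paid after tax, so their pre-tax equivalent is €385,000 ÷ (1 − 0.26) = €520,270.27.
EPS = 0 when EBIT covers interest plus the pre-tax preferred burden: €866,000 + €520,270.27 = €1,386,270.27.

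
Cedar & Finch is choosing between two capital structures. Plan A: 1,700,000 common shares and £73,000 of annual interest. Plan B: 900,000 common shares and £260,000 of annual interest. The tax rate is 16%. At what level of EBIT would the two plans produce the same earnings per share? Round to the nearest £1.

At indifference, (EBIT − 73,000)(1 − t)/1,700,000 = (EBIT − 260,000)(1 − t)/900,000.
Cancelling (1 − t) and cross-multiplying: 900,000·(EBIT − 73,000) = 1,700,000·(EBIT − 260,000).
EBIT × (1,700,000 − 900,000) = 260,000 × 1,700,000 − 73,000 × 900,000 = 376,300,000,000, so EBIT = 376,300,000,000 ÷ 800,000 = 470,375.00.

£470,375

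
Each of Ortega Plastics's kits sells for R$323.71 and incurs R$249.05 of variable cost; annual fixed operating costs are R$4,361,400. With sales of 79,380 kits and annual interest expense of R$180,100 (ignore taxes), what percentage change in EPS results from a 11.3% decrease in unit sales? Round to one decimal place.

Contribution at this volume is 79,380 × R$74.66 = R$5,926,510.80.
Operating income = contribution − fixed costs = R$5,926,510.80 − R$4,361,400 = R$1,565,110.80.
Interest = R$180,100.00, so EBIT − I = R$1,385,010.80.
Degree of combined leverage = contribution ÷ (EBIT − I) = R$5,926,510.80 ÷ R$1,385,010.80 = 4.2790.
EPS therefore changes by 4.2790 × (-11.3%) = -48.4%.

-48.4%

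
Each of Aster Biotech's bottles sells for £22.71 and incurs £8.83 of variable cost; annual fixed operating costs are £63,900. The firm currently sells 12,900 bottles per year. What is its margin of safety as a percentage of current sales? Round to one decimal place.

64.3%

Unit CM = price − variable cost = £22.71 − £8.83 = £13.88. Break-even units = £63,900 ÷ £13.88 = 4,603.75; break-even revenue = 4,603.75 × £22.71 = £104,551.08.
Current sales = 12,900 × £22.71 = £292,959.00.
Margin of safety = (£292,959.00 − £104,551.08) ÷ £292,959.00 = 64.3%.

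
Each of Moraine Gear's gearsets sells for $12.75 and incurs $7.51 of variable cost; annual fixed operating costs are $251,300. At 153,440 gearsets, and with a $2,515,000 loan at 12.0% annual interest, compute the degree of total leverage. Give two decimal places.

3.20

Total contribution margin = 153,440 × $5.24 = $804,025.60.
Subtracting fixed costs: EBIT = $804,025.60 − $251,300 = $552,725.60. Interest = $301,800.00, so EBIT − I = $250,925.60.
DCL = contribution ÷ (EBIT − I) = $804,025.60 ÷ $250,925.60 = 3.2042.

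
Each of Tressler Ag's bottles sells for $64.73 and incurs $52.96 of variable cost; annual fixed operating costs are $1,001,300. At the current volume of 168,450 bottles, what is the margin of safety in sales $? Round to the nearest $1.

Unit CM = price − variable cost = $64.73 − $52.96 = $11.77. Break-even units = $1,001,300 ÷ $11.77 = 85,072.22; break-even revenue = 85,072.22 × $64.73 = $5,506,724.64.
Current sales = 168,450 × $64.73 = $10,903,768.50.
Margin of safety = $10,903,768.50 − $5,506,724.64 = $5,397,044.

$5,397,044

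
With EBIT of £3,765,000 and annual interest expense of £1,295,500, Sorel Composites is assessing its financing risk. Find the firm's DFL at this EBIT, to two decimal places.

1.52

Annual interest charges come to £1,295,500.00.
DFL = EBIT ÷ (EBIT − I) = £3,765,000 ÷ (£3,765,000 − £1,295,500.00) = £3,765,000 ÷ £2,469,500.00 = 1.5246.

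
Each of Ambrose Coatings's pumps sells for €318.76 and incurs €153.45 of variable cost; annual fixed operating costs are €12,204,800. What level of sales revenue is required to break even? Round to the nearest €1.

€23,533,979

Contribution margin per unit = €318.76 − €153.45 = €165.31, a CM ratio of €165.31 ÷ €318.76 = 0.5186.
Break-even revenue = fixed costs × price ÷ CM = €12,204,800 × €318.76 ÷ €165.31 = €23,533,979.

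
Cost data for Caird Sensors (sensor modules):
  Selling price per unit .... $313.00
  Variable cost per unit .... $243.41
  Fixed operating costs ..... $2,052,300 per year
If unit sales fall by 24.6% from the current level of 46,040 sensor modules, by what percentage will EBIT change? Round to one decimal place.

Contribution at this volume is 46,040 × $69.59 = $3,203,923.60.
Subtracting fixed costs: EBIT = $3,203,923.60 − $2,052,300 = $1,151,623.60.
Degree of operating leverage = $3,203,923.60 / $1,151,623.60 = 2.7821.
Operating income changes by 2.7821 × -24.6% = -68.4%.

-68.4%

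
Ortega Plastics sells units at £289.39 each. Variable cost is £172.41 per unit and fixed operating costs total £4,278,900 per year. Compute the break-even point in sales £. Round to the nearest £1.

£10,585,321

CM per unit = £289.39 − £172.41 = £116.98; CM ratio = £116.98 / £289.39 = 0.4042.
Break-even sales = FC ÷ CM ratio = £4,278,900 × £289.39 / £116.98 = £10,585,321.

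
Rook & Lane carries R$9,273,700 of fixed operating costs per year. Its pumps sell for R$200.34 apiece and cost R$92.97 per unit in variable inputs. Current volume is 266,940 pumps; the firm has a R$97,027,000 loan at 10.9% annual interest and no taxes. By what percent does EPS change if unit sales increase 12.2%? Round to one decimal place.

+39.7%

At 266,940 units, contribution = 266,940 × R$107.37 = R$28,661,347.80.
EBIT = R$28,661,347.80 − R$9,273,700 = R$19,387,647.80.
After interest of R$10,575,943.00, pre-tax earnings = R$8,811,704.80.
DCL = total CM / (EBIT − I) = R$28,661,347.80 / R$8,811,704.80 = 3.2526.
%ΔEPS = DCL × %ΔSales = 3.2526 × +12.2% = +39.7%.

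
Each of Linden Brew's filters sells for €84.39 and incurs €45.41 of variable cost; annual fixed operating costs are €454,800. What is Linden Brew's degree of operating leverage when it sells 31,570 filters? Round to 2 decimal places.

At 31,570 units, contribution = 31,570 × €38.98 = €1,230,598.60.
Subtracting fixed costs: EBIT = €1,230,598.60 − €454,800 = €775,798.60.
DOL = contribution ÷ EBIT = €1,230,598.60 ÷ €775,798.60 = 1.5862.

1.59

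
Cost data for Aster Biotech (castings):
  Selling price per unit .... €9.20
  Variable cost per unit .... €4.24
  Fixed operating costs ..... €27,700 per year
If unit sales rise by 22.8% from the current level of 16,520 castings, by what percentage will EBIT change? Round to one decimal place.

+34.4%

Total contribution margin = 16,520 × €4.96 = €81,939.20.
Subtracting fixed costs: EBIT = €81,939.20 − €27,700 = €54,239.20.
DOL = contribution ÷ EBIT = €81,939.20 ÷ €54,239.20 = 1.5107.
%ΔEBIT = DOL × %ΔSales = 1.5107 × +22.8% = +34.4%.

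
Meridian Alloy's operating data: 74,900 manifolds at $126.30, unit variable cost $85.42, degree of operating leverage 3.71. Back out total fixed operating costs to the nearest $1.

Contribution at this volume is 74,900 × $40.88 = $3,061,912.00.
DOL = contribution / EBIT, so EBIT = $3,061,912.00 / 3.71 = $825,313.21.
And FC = contribution − EBIT = $3,061,912.00 − $825,313.21 = $2,236,599.

$2,236,599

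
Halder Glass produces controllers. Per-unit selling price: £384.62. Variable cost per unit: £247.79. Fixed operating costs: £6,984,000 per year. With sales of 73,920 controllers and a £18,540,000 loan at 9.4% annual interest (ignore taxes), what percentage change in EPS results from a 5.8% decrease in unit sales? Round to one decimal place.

-42.3%

Total contribution margin = 73,920 × £136.83 = £10,114,473.60.
Subtracting fixed costs: EBIT = £10,114,473.60 − £6,984,000 = £3,130,473.60.
Interest = £1,742,760.00, so EBIT − I = £1,387,713.60.
DCL = total CM / (EBIT − I) = £10,114,473.60 / £1,387,713.60 = 7.2886.
EPS therefore changes by 7.2886 × (-5.8%) = -42.3%.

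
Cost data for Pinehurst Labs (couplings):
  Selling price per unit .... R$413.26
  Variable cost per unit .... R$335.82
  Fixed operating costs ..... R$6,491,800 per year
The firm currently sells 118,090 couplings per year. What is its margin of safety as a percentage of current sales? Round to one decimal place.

Each unit contributes R$413.26 − R$335.82 = R$77.44. Break-even units = R$6,491,800 ÷ R$77.44 = 83,830.06; break-even revenue = 83,830.06 × R$413.26 = R$34,643,611.42.
Actual sales revenue = 118,090 × R$413.26 = R$48,801,873.40.
Margin of safety = (R$48,801,873.40 − R$34,643,611.42) ÷ R$48,801,873.40 = 29.0%.

29.0%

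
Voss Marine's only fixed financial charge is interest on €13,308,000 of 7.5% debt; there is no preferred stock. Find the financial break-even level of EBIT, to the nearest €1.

Annual interest = 7.5% × €13,308,000 = €998,100.00.
Without preferred stock the financial break-even is simply EBIT = interest = €998,100.00.

€998,100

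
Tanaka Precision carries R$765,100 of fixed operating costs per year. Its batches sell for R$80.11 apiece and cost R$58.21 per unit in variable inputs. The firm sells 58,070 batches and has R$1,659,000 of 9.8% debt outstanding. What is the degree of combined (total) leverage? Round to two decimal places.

3.70

Total contribution margin = 58,070 × R$21.90 = R$1,271,733.00.
EBIT = R$1,271,733.00 − R$765,100 = R$506,633.00. Interest = R$162,582.00, so EBIT − I = R$344,051.00.
DCL = contribution ÷ (EBIT − I) = R$1,271,733.00 ÷ R$344,051.00 = 3.6964.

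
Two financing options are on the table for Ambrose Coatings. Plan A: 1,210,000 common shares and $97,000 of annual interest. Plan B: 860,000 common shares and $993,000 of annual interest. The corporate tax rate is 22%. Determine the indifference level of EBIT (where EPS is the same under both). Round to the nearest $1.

$3,194,600

At indifference, (EBIT − 97,000)(1 − t)/1,210,000 = (EBIT − 993,000)(1 − t)/860,000.
The (1 − t) factor cancels: (EBIT − 97,000) × 860,000 = (EBIT − 993,000) × 1,210,000.
Solving, EBIT = (993,000·1,210,000 − 97,000·860,000) / (1,210,000 − 860,000) = 1,118,110,000,000 / 350,000 = 3,194,600.00.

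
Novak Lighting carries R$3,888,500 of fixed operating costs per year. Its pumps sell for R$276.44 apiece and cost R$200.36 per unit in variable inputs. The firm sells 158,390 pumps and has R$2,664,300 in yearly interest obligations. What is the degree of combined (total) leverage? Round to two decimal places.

Contribution at this volume is 158,390 × R$76.08 = R$12,050,311.20.
Subtracting fixed costs: EBIT = R$12,050,311.20 − R$3,888,500 = R$8,161,811.20. Interest = R$2,664,300.00.
DOL = R$12,050,311.20 ÷ R$8,161,811.20 = 1.4764; DFL = R$8,161,811.20 ÷ R$5,497,511.20 = 1.4846.
Combined leverage = 1.4764 × 1.4846 = 2.1919.

2.19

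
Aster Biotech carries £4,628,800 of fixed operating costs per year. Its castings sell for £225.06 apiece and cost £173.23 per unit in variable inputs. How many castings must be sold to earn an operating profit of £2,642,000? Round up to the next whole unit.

Unit CM = price − variable cost = £225.06 − £173.23 = £51.83.
Need Q such that Q × £51.83 − £4,628,800 = £2,642,000, i.e. Q = £7,270,800 / £51.83 = 140,281.69 → 140,282.

140,282 castings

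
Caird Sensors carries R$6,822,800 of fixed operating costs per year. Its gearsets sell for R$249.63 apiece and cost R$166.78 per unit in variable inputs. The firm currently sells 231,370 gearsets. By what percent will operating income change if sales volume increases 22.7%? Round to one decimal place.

+35.2%

Contribution at this volume is 231,370 × R$82.85 = R$19,169,004.50.
Operating income = contribution − fixed costs = R$19,169,004.50 − R$6,822,800 = R$12,346,204.50.
DOL = contribution ÷ EBIT = R$19,169,004.50 ÷ R$12,346,204.50 = 1.5526.
Operating income changes by 1.5526 × +22.7% = +35.2%.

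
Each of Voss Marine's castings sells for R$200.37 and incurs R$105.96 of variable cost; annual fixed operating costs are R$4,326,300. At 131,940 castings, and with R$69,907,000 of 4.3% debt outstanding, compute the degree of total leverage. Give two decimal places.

Contribution at this volume is 131,940 × R$94.41 = R$12,456,455.40.
EBIT = R$12,456,455.40 − R$4,326,300 = R$8,130,155.40. Interest = R$3,006,001.00.
DOL = R$12,456,455.40 ÷ R$8,130,155.40 = 1.5321; DFL = R$8,130,155.40 ÷ R$5,124,154.40 = 1.5866.
DCL = DOL × DFL = 1.5321 × 1.5866 = 2.4308.

2.43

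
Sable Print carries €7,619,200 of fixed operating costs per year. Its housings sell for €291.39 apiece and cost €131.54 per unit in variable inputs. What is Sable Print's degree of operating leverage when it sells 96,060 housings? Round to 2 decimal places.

1.98

Contribution at this volume is 96,060 × €159.85 = €15,355,191.00.
Operating income = contribution − fixed costs = €15,355,191.00 − €7,619,200 = €7,735,991.00.
DOL = contribution ÷ EBIT = €15,355,191.00 ÷ €7,735,991.00 = 1.9849.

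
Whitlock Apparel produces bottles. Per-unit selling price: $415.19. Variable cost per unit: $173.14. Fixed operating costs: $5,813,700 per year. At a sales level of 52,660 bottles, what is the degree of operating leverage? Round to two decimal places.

At 52,660 units, contribution = 52,660 × $242.05 = $12,746,353.00.
Subtracting fixed costs: EBIT = $12,746,353.00 − $5,813,700 = $6,932,653.00.
DOL = contribution ÷ EBIT = $12,746,353.00 ÷ $6,932,653.00 = 1.8386.

1.84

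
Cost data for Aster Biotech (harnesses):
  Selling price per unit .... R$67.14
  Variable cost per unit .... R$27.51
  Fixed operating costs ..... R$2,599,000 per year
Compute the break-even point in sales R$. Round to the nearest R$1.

Contribution margin per unit = R$67.14 − R$27.51 = R$39.63, a CM ratio of R$39.63 ÷ R$67.14 = 0.5903.
Break-even revenue = fixed costs × price ÷ CM = R$2,599,000 × R$67.14 ÷ R$39.63 = R$4,403,151.

R$4,403,151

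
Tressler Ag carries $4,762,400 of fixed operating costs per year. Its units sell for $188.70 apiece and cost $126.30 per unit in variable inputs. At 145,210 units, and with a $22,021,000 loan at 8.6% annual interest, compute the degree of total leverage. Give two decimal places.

Contribution at this volume is 145,210 × $62.40 = $9,061,104.00.
EBIT = $9,061,104.00 − $4,762,400 = $4,298,704.00. Interest = $1,893,806.00.
DOL = $9,061,104.00 ÷ $4,298,704.00 = 2.1079; DFL = $4,298,704.00 ÷ $2,404,898.00 = 1.7875.
Combined leverage = 2.1079 × 1.7875 = 3.7679.

3.77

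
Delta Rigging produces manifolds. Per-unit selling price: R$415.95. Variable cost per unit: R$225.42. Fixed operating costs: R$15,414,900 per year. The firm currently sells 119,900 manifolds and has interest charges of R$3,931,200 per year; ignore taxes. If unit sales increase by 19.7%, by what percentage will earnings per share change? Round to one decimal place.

+128.6%

Total contribution margin = 119,900 × R$190.53 = R$22,844,547.00.
Subtracting fixed costs: EBIT = R$22,844,547.00 − R$15,414,900 = R$7,429,647.00.
After interest of R$3,931,200.00, pre-tax earnings = R$3,498,447.00.
DCL = total CM / (EBIT − I) = R$22,844,547.00 / R$3,498,447.00 = 6.5299.
EPS therefore changes by 6.5299 × (+19.7%) = +128.6%.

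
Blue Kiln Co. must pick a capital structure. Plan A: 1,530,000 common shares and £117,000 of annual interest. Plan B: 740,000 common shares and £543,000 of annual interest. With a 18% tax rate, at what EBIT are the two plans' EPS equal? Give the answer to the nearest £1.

£942,038

At indifference, (EBIT − 117,000)(1 − t)/1,530,000 = (EBIT − 543,000)(1 − t)/740,000.
The (1 − t) factor cancels: (EBIT − 117,000) × 740,000 = (EBIT − 543,000) × 1,530,000.
EBIT × (1,530,000 − 740,000) = 543,000 × 1,530,000 − 117,000 × 740,000 = 744,210,000,000, so EBIT = 744,210,000,000 ÷ 790,000 = 942,037.97.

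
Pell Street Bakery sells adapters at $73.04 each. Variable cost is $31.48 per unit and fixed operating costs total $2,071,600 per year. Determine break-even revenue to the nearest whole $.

$3,640,752

Contribution margin per unit = $73.04 − $31.48 = $41.56, a CM ratio of $41.56 ÷ $73.04 = 0.5690.
Break-even revenue = fixed costs × price ÷ CM = $2,071,600 × $73.04 ÷ $41.56 = $3,640,752.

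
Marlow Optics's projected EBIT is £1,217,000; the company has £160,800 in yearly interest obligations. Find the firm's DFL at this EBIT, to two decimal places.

1.15

Interest = £160,800.00.
Degree of financial leverage = EBIT / (EBIT − interest) = £1,217,000 / £1,056,200.00 = 1.1522.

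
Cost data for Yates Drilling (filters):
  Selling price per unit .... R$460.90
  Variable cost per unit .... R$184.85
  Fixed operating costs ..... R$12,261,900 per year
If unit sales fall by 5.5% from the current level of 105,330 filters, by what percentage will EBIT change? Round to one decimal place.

At 105,330 units, contribution = 105,330 × R$276.05 = R$29,076,346.50.
EBIT = R$29,076,346.50 − R$12,261,900 = R$16,814,446.50.
So DOL = total CM / EBIT = R$29,076,346.50 / R$16,814,446.50 = 1.7292.
Operating income changes by 1.7292 × -5.5% = -9.5%.

-9.5%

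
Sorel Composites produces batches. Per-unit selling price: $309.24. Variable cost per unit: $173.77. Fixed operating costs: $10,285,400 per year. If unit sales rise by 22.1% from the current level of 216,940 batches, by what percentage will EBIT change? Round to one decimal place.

+34.0%

Total contribution margin = 216,940 × $135.47 = $29,388,861.80.
Subtracting fixed costs: EBIT = $29,388,861.80 − $10,285,400 = $19,103,461.80.
Degree of operating leverage = $29,388,861.80 / $19,103,461.80 = 1.5384.
So EBIT moves 1.5384 × (+22.1%) = +34.0%.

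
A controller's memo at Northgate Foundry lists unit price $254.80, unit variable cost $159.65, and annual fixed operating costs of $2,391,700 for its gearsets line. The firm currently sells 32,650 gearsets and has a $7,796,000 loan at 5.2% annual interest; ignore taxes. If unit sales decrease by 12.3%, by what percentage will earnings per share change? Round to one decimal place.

-123.4%

Total contribution margin = 32,650 × $95.15 = $3,106,647.50.
Subtracting fixed costs: EBIT = $3,106,647.50 − $2,391,700 = $714,947.50.
Interest = $405,392.00, so EBIT − I = $309,555.50.
Degree of combined leverage = contribution ÷ (EBIT − I) = $3,106,647.50 ÷ $309,555.50 = 10.0358.
EPS therefore changes by 10.0358 × (-12.3%) = -123.4%.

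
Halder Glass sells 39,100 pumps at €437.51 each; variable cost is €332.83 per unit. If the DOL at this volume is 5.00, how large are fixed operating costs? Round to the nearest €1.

Total contribution margin = 39,100 × €104.68 = €4,092,988.00.
DOL = contribution / EBIT, so EBIT = €4,092,988.00 / 5.00 = €818,597.60.
And FC = contribution − EBIT = €4,092,988.00 − €818,597.60 = €3,274,390.

€3,274,390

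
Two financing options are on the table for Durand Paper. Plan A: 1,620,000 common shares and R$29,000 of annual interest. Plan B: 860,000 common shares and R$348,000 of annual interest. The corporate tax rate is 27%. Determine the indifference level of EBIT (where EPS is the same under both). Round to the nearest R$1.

At indifference, (EBIT − 29,000)(1 − t)/1,620,000 = (EBIT − 348,000)(1 − t)/860,000.
The (1 − t) factor cancels: (EBIT − 29,000) × 860,000 = (EBIT − 348,000) × 1,620,000.
Solving, EBIT = (348,000·1,620,000 − 29,000·860,000) / (1,620,000 − 860,000) = 538,820,000,000 / 760,000 = 708,973.68.

R$708,974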